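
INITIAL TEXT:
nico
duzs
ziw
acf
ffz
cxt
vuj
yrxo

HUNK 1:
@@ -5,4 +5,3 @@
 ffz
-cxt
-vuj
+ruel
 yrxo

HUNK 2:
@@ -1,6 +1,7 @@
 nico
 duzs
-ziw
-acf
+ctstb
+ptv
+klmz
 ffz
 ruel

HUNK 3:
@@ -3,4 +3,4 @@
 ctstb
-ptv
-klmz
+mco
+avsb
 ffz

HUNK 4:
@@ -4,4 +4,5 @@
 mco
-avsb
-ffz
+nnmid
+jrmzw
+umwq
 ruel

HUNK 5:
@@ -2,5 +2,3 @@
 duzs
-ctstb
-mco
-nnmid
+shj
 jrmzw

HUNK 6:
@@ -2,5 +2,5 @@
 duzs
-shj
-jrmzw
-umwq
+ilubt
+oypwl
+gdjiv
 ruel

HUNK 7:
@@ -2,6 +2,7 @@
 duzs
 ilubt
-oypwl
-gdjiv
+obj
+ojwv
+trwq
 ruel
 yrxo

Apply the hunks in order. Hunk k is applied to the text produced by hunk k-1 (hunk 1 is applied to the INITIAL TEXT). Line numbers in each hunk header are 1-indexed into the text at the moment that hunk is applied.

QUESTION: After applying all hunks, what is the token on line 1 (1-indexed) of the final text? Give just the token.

Hunk 1: at line 5 remove [cxt,vuj] add [ruel] -> 7 lines: nico duzs ziw acf ffz ruel yrxo
Hunk 2: at line 1 remove [ziw,acf] add [ctstb,ptv,klmz] -> 8 lines: nico duzs ctstb ptv klmz ffz ruel yrxo
Hunk 3: at line 3 remove [ptv,klmz] add [mco,avsb] -> 8 lines: nico duzs ctstb mco avsb ffz ruel yrxo
Hunk 4: at line 4 remove [avsb,ffz] add [nnmid,jrmzw,umwq] -> 9 lines: nico duzs ctstb mco nnmid jrmzw umwq ruel yrxo
Hunk 5: at line 2 remove [ctstb,mco,nnmid] add [shj] -> 7 lines: nico duzs shj jrmzw umwq ruel yrxo
Hunk 6: at line 2 remove [shj,jrmzw,umwq] add [ilubt,oypwl,gdjiv] -> 7 lines: nico duzs ilubt oypwl gdjiv ruel yrxo
Hunk 7: at line 2 remove [oypwl,gdjiv] add [obj,ojwv,trwq] -> 8 lines: nico duzs ilubt obj ojwv trwq ruel yrxo
Final line 1: nico

Answer: nico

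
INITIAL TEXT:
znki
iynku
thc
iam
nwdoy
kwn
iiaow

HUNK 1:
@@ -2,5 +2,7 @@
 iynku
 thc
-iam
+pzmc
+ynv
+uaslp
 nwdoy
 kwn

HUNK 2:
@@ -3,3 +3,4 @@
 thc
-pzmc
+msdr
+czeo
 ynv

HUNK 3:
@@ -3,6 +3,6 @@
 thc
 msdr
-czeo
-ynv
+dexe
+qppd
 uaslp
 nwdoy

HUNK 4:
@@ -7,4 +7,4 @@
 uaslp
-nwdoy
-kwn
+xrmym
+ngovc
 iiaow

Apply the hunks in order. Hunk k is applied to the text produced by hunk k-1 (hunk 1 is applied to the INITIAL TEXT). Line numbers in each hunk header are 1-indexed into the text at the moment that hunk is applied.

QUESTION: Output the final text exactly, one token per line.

Hunk 1: at line 2 remove [iam] add [pzmc,ynv,uaslp] -> 9 lines: znki iynku thc pzmc ynv uaslp nwdoy kwn iiaow
Hunk 2: at line 3 remove [pzmc] add [msdr,czeo] -> 10 lines: znki iynku thc msdr czeo ynv uaslp nwdoy kwn iiaow
Hunk 3: at line 3 remove [czeo,ynv] add [dexe,qppd] -> 10 lines: znki iynku thc msdr dexe qppd uaslp nwdoy kwn iiaow
Hunk 4: at line 7 remove [nwdoy,kwn] add [xrmym,ngovc] -> 10 lines: znki iynku thc msdr dexe qppd uaslp xrmym ngovc iiaow

Answer: znki
iynku
thc
msdr
dexe
qppd
uaslp
xrmym
ngovc
iiaow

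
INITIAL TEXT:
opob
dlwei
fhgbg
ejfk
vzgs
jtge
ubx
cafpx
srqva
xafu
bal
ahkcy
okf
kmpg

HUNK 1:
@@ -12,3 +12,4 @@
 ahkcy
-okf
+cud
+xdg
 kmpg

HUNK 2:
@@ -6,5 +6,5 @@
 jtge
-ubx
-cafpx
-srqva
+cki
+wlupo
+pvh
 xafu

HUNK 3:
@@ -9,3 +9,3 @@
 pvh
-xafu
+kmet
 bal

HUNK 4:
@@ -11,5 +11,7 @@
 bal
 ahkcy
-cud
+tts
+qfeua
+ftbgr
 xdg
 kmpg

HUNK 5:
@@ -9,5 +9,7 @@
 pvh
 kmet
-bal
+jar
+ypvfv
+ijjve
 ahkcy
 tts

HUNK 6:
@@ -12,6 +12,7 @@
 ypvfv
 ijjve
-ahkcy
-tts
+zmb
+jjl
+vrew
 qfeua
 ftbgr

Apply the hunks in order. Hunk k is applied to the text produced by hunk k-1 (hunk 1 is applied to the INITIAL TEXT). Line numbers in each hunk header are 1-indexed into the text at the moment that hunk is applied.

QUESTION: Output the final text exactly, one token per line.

Hunk 1: at line 12 remove [okf] add [cud,xdg] -> 15 lines: opob dlwei fhgbg ejfk vzgs jtge ubx cafpx srqva xafu bal ahkcy cud xdg kmpg
Hunk 2: at line 6 remove [ubx,cafpx,srqva] add [cki,wlupo,pvh] -> 15 lines: opob dlwei fhgbg ejfk vzgs jtge cki wlupo pvh xafu bal ahkcy cud xdg kmpg
Hunk 3: at line 9 remove [xafu] add [kmet] -> 15 lines: opob dlwei fhgbg ejfk vzgs jtge cki wlupo pvh kmet bal ahkcy cud xdg kmpg
Hunk 4: at line 11 remove [cud] add [tts,qfeua,ftbgr] -> 17 lines: opob dlwei fhgbg ejfk vzgs jtge cki wlupo pvh kmet bal ahkcy tts qfeua ftbgr xdg kmpg
Hunk 5: at line 9 remove [bal] add [jar,ypvfv,ijjve] -> 19 lines: opob dlwei fhgbg ejfk vzgs jtge cki wlupo pvh kmet jar ypvfv ijjve ahkcy tts qfeua ftbgr xdg kmpg
Hunk 6: at line 12 remove [ahkcy,tts] add [zmb,jjl,vrew] -> 20 lines: opob dlwei fhgbg ejfk vzgs jtge cki wlupo pvh kmet jar ypvfv ijjve zmb jjl vrew qfeua ftbgr xdg kmpg

Answer: opob
dlwei
fhgbg
ejfk
vzgs
jtge
cki
wlupo
pvh
kmet
jar
ypvfv
ijjve
zmb
jjl
vrew
qfeua
ftbgr
xdg
kmpg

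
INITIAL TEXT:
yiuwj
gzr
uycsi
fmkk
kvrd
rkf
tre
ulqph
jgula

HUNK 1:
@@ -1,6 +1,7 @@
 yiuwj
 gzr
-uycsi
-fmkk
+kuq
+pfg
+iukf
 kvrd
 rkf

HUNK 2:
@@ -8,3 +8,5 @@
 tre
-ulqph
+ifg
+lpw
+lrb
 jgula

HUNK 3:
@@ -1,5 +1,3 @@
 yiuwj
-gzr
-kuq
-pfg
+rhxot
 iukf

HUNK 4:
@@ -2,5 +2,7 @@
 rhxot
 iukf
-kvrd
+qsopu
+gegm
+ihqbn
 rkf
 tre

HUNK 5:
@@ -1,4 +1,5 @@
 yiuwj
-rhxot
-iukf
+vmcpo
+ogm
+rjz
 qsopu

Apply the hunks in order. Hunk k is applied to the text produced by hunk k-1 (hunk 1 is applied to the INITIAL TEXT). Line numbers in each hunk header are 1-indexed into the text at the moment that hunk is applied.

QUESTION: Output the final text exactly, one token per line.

Hunk 1: at line 1 remove [uycsi,fmkk] add [kuq,pfg,iukf] -> 10 lines: yiuwj gzr kuq pfg iukf kvrd rkf tre ulqph jgula
Hunk 2: at line 8 remove [ulqph] add [ifg,lpw,lrb] -> 12 lines: yiuwj gzr kuq pfg iukf kvrd rkf tre ifg lpw lrb jgula
Hunk 3: at line 1 remove [gzr,kuq,pfg] add [rhxot] -> 10 lines: yiuwj rhxot iukf kvrd rkf tre ifg lpw lrb jgula
Hunk 4: at line 2 remove [kvrd] add [qsopu,gegm,ihqbn] -> 12 lines: yiuwj rhxot iukf qsopu gegm ihqbn rkf tre ifg lpw lrb jgula
Hunk 5: at line 1 remove [rhxot,iukf] add [vmcpo,ogm,rjz] -> 13 lines: yiuwj vmcpo ogm rjz qsopu gegm ihqbn rkf tre ifg lpw lrb jgula

Answer: yiuwj
vmcpo
ogm
rjz
qsopu
gegm
ihqbn
rkf
tre
ifg
lpw
lrb
jgula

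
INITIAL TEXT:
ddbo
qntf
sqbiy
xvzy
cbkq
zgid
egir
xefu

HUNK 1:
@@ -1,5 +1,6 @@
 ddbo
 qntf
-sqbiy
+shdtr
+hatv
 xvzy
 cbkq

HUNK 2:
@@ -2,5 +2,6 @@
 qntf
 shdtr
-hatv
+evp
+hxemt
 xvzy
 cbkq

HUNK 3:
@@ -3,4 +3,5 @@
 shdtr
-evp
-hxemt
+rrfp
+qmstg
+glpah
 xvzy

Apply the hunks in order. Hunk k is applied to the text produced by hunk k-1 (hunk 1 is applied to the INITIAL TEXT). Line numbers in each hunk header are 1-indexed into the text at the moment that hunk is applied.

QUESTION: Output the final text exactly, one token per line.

Answer: ddbo
qntf
shdtr
rrfp
qmstg
glpah
xvzy
cbkq
zgid
egir
xefu

Derivation:
Hunk 1: at line 1 remove [sqbiy] add [shdtr,hatv] -> 9 lines: ddbo qntf shdtr hatv xvzy cbkq zgid egir xefu
Hunk 2: at line 2 remove [hatv] add [evp,hxemt] -> 10 lines: ddbo qntf shdtr evp hxemt xvzy cbkq zgid egir xefu
Hunk 3: at line 3 remove [evp,hxemt] add [rrfp,qmstg,glpah] -> 11 lines: ddbo qntf shdtr rrfp qmstg glpah xvzy cbkq zgid egir xefu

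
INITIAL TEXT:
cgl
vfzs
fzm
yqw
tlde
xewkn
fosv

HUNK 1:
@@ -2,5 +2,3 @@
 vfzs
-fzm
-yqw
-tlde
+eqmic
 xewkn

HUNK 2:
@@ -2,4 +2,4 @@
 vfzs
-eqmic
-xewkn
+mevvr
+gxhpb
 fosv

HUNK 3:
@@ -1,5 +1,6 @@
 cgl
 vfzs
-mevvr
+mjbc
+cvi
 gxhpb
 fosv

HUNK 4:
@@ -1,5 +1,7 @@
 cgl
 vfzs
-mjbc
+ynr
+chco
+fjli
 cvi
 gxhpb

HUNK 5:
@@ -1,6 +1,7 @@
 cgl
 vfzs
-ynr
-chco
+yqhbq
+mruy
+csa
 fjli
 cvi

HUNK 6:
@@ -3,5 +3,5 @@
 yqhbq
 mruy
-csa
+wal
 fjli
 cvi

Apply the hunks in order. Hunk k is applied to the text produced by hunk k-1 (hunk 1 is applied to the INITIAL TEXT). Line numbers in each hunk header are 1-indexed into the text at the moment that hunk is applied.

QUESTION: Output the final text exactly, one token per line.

Hunk 1: at line 2 remove [fzm,yqw,tlde] add [eqmic] -> 5 lines: cgl vfzs eqmic xewkn fosv
Hunk 2: at line 2 remove [eqmic,xewkn] add [mevvr,gxhpb] -> 5 lines: cgl vfzs mevvr gxhpb fosv
Hunk 3: at line 1 remove [mevvr] add [mjbc,cvi] -> 6 lines: cgl vfzs mjbc cvi gxhpb fosv
Hunk 4: at line 1 remove [mjbc] add [ynr,chco,fjli] -> 8 lines: cgl vfzs ynr chco fjli cvi gxhpb fosv
Hunk 5: at line 1 remove [ynr,chco] add [yqhbq,mruy,csa] -> 9 lines: cgl vfzs yqhbq mruy csa fjli cvi gxhpb fosv
Hunk 6: at line 3 remove [csa] add [wal] -> 9 lines: cgl vfzs yqhbq mruy wal fjli cvi gxhpb fosv

Answer: cgl
vfzs
yqhbq
mruy
wal
fjli
cvi
gxhpb
fosv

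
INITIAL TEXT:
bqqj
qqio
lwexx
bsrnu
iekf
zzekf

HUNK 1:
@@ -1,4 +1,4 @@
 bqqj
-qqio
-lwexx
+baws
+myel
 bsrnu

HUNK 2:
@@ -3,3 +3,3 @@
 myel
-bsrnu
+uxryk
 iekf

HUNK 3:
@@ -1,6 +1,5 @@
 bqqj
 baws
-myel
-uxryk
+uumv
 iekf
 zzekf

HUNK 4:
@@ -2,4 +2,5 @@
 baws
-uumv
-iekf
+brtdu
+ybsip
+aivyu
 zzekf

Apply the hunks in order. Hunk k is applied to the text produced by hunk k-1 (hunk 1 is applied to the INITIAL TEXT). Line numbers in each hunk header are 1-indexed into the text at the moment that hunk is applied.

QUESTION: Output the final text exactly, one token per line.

Answer: bqqj
baws
brtdu
ybsip
aivyu
zzekf

Derivation:
Hunk 1: at line 1 remove [qqio,lwexx] add [baws,myel] -> 6 lines: bqqj baws myel bsrnu iekf zzekf
Hunk 2: at line 3 remove [bsrnu] add [uxryk] -> 6 lines: bqqj baws myel uxryk iekf zzekf
Hunk 3: at line 1 remove [myel,uxryk] add [uumv] -> 5 lines: bqqj baws uumv iekf zzekf
Hunk 4: at line 2 remove [uumv,iekf] add [brtdu,ybsip,aivyu] -> 6 lines: bqqj baws brtdu ybsip aivyu zzekf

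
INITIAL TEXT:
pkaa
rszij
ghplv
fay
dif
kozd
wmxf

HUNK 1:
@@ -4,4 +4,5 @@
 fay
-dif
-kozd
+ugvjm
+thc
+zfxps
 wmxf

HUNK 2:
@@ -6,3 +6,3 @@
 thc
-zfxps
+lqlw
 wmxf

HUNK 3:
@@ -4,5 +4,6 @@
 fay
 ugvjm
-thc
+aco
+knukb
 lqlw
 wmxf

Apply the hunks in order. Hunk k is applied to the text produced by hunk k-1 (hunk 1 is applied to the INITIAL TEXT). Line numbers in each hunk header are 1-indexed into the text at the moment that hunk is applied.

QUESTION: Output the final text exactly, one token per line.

Answer: pkaa
rszij
ghplv
fay
ugvjm
aco
knukb
lqlw
wmxf

Derivation:
Hunk 1: at line 4 remove [dif,kozd] add [ugvjm,thc,zfxps] -> 8 lines: pkaa rszij ghplv fay ugvjm thc zfxps wmxf
Hunk 2: at line 6 remove [zfxps] add [lqlw] -> 8 lines: pkaa rszij ghplv fay ugvjm thc lqlw wmxf
Hunk 3: at line 4 remove [thc] add [aco,knukb] -> 9 lines: pkaa rszij ghplv fay ugvjm aco knukb lqlw wmxf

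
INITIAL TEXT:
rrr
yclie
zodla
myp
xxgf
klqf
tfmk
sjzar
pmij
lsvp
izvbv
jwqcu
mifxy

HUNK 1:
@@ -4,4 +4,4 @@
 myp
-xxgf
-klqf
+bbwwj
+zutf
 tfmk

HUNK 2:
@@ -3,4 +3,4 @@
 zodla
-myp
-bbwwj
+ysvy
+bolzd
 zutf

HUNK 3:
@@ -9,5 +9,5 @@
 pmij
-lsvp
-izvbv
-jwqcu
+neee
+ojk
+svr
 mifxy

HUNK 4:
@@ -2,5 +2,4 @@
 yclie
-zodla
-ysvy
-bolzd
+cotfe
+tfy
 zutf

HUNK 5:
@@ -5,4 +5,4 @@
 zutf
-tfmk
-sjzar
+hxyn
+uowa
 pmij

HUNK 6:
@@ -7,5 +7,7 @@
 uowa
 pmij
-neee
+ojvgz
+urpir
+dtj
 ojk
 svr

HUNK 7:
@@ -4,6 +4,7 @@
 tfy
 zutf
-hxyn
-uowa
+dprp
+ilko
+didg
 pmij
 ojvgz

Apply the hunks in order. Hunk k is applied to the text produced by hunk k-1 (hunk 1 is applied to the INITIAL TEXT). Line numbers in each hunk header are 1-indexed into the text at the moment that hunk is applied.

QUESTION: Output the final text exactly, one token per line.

Answer: rrr
yclie
cotfe
tfy
zutf
dprp
ilko
didg
pmij
ojvgz
urpir
dtj
ojk
svr
mifxy

Derivation:
Hunk 1: at line 4 remove [xxgf,klqf] add [bbwwj,zutf] -> 13 lines: rrr yclie zodla myp bbwwj zutf tfmk sjzar pmij lsvp izvbv jwqcu mifxy
Hunk 2: at line 3 remove [myp,bbwwj] add [ysvy,bolzd] -> 13 lines: rrr yclie zodla ysvy bolzd zutf tfmk sjzar pmij lsvp izvbv jwqcu mifxy
Hunk 3: at line 9 remove [lsvp,izvbv,jwqcu] add [neee,ojk,svr] -> 13 lines: rrr yclie zodla ysvy bolzd zutf tfmk sjzar pmij neee ojk svr mifxy
Hunk 4: at line 2 remove [zodla,ysvy,bolzd] add [cotfe,tfy] -> 12 lines: rrr yclie cotfe tfy zutf tfmk sjzar pmij neee ojk svr mifxy
Hunk 5: at line 5 remove [tfmk,sjzar] add [hxyn,uowa] -> 12 lines: rrr yclie cotfe tfy zutf hxyn uowa pmij neee ojk svr mifxy
Hunk 6: at line 7 remove [neee] add [ojvgz,urpir,dtj] -> 14 lines: rrr yclie cotfe tfy zutf hxyn uowa pmij ojvgz urpir dtj ojk svr mifxy
Hunk 7: at line 4 remove [hxyn,uowa] add [dprp,ilko,didg] -> 15 lines: rrr yclie cotfe tfy zutf dprp ilko didg pmij ojvgz urpir dtj ojk svr mifxy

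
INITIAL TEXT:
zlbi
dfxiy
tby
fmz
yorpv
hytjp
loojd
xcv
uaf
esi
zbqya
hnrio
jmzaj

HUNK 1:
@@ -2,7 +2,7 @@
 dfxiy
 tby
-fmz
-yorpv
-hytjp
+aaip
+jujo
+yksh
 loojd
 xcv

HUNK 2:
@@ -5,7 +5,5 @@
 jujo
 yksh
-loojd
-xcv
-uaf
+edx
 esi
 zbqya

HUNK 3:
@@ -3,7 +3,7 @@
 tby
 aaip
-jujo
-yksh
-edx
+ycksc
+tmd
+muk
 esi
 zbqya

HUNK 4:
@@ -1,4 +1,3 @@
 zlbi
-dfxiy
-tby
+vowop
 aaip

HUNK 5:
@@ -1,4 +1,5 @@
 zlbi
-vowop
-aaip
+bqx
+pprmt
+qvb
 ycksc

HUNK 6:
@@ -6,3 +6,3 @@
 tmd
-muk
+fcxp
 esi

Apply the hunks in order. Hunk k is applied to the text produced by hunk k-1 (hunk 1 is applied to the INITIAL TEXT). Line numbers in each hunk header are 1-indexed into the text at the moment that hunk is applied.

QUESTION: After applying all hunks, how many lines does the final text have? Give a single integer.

Answer: 11

Derivation:
Hunk 1: at line 2 remove [fmz,yorpv,hytjp] add [aaip,jujo,yksh] -> 13 lines: zlbi dfxiy tby aaip jujo yksh loojd xcv uaf esi zbqya hnrio jmzaj
Hunk 2: at line 5 remove [loojd,xcv,uaf] add [edx] -> 11 lines: zlbi dfxiy tby aaip jujo yksh edx esi zbqya hnrio jmzaj
Hunk 3: at line 3 remove [jujo,yksh,edx] add [ycksc,tmd,muk] -> 11 lines: zlbi dfxiy tby aaip ycksc tmd muk esi zbqya hnrio jmzaj
Hunk 4: at line 1 remove [dfxiy,tby] add [vowop] -> 10 lines: zlbi vowop aaip ycksc tmd muk esi zbqya hnrio jmzaj
Hunk 5: at line 1 remove [vowop,aaip] add [bqx,pprmt,qvb] -> 11 lines: zlbi bqx pprmt qvb ycksc tmd muk esi zbqya hnrio jmzaj
Hunk 6: at line 6 remove [muk] add [fcxp] -> 11 lines: zlbi bqx pprmt qvb ycksc tmd fcxp esi zbqya hnrio jmzaj
Final line count: 11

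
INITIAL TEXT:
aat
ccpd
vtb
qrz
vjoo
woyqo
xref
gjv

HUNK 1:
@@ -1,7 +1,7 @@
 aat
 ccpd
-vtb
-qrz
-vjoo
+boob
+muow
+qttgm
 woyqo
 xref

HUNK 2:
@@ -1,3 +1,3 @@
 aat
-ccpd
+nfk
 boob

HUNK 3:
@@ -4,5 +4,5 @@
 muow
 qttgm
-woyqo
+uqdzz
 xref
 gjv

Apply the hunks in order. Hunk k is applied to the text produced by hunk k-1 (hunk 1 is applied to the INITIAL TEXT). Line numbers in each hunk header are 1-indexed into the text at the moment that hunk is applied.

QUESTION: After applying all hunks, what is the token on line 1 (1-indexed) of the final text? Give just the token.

Answer: aat

Derivation:
Hunk 1: at line 1 remove [vtb,qrz,vjoo] add [boob,muow,qttgm] -> 8 lines: aat ccpd boob muow qttgm woyqo xref gjv
Hunk 2: at line 1 remove [ccpd] add [nfk] -> 8 lines: aat nfk boob muow qttgm woyqo xref gjv
Hunk 3: at line 4 remove [woyqo] add [uqdzz] -> 8 lines: aat nfk boob muow qttgm uqdzz xref gjv
Final line 1: aat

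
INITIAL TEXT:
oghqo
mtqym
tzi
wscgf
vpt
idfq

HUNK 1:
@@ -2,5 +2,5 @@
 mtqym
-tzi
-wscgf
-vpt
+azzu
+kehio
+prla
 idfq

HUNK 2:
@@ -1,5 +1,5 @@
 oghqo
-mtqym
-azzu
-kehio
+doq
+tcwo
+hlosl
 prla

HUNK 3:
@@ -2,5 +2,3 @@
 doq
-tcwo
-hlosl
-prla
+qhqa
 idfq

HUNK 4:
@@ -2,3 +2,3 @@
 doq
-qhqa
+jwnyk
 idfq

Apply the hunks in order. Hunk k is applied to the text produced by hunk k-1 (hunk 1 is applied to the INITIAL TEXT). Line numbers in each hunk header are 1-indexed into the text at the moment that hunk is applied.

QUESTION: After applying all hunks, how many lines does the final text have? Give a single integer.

Answer: 4

Derivation:
Hunk 1: at line 2 remove [tzi,wscgf,vpt] add [azzu,kehio,prla] -> 6 lines: oghqo mtqym azzu kehio prla idfq
Hunk 2: at line 1 remove [mtqym,azzu,kehio] add [doq,tcwo,hlosl] -> 6 lines: oghqo doq tcwo hlosl prla idfq
Hunk 3: at line 2 remove [tcwo,hlosl,prla] add [qhqa] -> 4 lines: oghqo doq qhqa idfq
Hunk 4: at line 2 remove [qhqa] add [jwnyk] -> 4 lines: oghqo doq jwnyk idfq
Final line count: 4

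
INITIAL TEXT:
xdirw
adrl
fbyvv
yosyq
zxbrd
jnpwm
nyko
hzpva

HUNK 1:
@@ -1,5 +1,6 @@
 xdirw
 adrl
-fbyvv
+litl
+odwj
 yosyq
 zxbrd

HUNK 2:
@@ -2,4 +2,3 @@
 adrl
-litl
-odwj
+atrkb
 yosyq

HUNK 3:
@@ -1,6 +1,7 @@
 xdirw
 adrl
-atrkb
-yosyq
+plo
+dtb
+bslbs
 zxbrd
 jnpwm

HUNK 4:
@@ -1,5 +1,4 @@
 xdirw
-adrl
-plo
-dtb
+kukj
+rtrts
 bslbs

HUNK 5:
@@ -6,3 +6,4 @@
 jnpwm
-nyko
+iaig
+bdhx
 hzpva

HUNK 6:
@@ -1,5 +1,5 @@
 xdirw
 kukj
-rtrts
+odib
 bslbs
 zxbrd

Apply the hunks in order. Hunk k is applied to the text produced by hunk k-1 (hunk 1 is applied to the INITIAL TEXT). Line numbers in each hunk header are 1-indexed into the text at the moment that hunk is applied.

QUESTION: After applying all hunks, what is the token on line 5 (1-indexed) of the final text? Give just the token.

Hunk 1: at line 1 remove [fbyvv] add [litl,odwj] -> 9 lines: xdirw adrl litl odwj yosyq zxbrd jnpwm nyko hzpva
Hunk 2: at line 2 remove [litl,odwj] add [atrkb] -> 8 lines: xdirw adrl atrkb yosyq zxbrd jnpwm nyko hzpva
Hunk 3: at line 1 remove [atrkb,yosyq] add [plo,dtb,bslbs] -> 9 lines: xdirw adrl plo dtb bslbs zxbrd jnpwm nyko hzpva
Hunk 4: at line 1 remove [adrl,plo,dtb] add [kukj,rtrts] -> 8 lines: xdirw kukj rtrts bslbs zxbrd jnpwm nyko hzpva
Hunk 5: at line 6 remove [nyko] add [iaig,bdhx] -> 9 lines: xdirw kukj rtrts bslbs zxbrd jnpwm iaig bdhx hzpva
Hunk 6: at line 1 remove [rtrts] add [odib] -> 9 lines: xdirw kukj odib bslbs zxbrd jnpwm iaig bdhx hzpva
Final line 5: zxbrd

Answer: zxbrd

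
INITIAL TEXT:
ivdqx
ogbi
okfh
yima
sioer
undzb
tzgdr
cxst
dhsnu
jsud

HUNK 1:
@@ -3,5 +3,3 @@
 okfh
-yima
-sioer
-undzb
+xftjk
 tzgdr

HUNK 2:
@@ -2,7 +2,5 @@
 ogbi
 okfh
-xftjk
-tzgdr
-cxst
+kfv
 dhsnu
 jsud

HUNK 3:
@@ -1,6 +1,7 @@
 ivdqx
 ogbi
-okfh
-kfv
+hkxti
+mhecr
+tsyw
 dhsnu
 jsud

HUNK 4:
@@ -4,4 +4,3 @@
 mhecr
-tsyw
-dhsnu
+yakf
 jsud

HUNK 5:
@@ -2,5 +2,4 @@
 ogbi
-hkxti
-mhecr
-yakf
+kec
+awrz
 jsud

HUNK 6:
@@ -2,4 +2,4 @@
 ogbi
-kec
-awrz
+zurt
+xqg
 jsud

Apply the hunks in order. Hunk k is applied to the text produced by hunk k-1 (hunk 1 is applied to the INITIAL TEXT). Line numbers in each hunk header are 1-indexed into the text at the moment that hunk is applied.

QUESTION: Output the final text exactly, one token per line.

Answer: ivdqx
ogbi
zurt
xqg
jsud

Derivation:
Hunk 1: at line 3 remove [yima,sioer,undzb] add [xftjk] -> 8 lines: ivdqx ogbi okfh xftjk tzgdr cxst dhsnu jsud
Hunk 2: at line 2 remove [xftjk,tzgdr,cxst] add [kfv] -> 6 lines: ivdqx ogbi okfh kfv dhsnu jsud
Hunk 3: at line 1 remove [okfh,kfv] add [hkxti,mhecr,tsyw] -> 7 lines: ivdqx ogbi hkxti mhecr tsyw dhsnu jsud
Hunk 4: at line 4 remove [tsyw,dhsnu] add [yakf] -> 6 lines: ivdqx ogbi hkxti mhecr yakf jsud
Hunk 5: at line 2 remove [hkxti,mhecr,yakf] add [kec,awrz] -> 5 lines: ivdqx ogbi kec awrz jsud
Hunk 6: at line 2 remove [kec,awrz] add [zurt,xqg] -> 5 lines: ivdqx ogbi zurt xqg jsud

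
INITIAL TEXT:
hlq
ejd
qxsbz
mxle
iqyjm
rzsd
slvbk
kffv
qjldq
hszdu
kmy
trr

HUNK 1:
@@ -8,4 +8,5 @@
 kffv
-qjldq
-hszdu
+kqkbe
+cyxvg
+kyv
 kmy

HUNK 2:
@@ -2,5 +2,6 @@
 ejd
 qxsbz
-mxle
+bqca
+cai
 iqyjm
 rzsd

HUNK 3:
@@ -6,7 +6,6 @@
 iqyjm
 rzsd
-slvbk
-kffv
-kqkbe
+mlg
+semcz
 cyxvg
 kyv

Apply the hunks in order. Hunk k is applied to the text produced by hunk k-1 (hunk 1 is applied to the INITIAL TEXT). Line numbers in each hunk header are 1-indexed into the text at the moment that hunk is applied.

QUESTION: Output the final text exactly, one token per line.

Answer: hlq
ejd
qxsbz
bqca
cai
iqyjm
rzsd
mlg
semcz
cyxvg
kyv
kmy
trr

Derivation:
Hunk 1: at line 8 remove [qjldq,hszdu] add [kqkbe,cyxvg,kyv] -> 13 lines: hlq ejd qxsbz mxle iqyjm rzsd slvbk kffv kqkbe cyxvg kyv kmy trr
Hunk 2: at line 2 remove [mxle] add [bqca,cai] -> 14 lines: hlq ejd qxsbz bqca cai iqyjm rzsd slvbk kffv kqkbe cyxvg kyv kmy trr
Hunk 3: at line 6 remove [slvbk,kffv,kqkbe] add [mlg,semcz] -> 13 lines: hlq ejd qxsbz bqca cai iqyjm rzsd mlg semcz cyxvg kyv kmy trr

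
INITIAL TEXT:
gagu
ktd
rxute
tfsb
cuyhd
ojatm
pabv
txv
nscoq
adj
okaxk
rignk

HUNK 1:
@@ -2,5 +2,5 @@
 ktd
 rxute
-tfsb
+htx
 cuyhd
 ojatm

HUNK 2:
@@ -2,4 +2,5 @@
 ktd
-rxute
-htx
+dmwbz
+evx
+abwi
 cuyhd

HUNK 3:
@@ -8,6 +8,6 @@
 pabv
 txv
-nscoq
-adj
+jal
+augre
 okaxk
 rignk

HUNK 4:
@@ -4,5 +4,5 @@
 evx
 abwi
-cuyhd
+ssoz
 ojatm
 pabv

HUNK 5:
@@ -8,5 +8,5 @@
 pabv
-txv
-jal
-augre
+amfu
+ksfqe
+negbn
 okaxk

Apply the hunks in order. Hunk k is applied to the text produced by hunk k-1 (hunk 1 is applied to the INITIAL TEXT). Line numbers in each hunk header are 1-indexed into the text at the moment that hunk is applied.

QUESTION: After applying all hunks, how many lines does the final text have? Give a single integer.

Hunk 1: at line 2 remove [tfsb] add [htx] -> 12 lines: gagu ktd rxute htx cuyhd ojatm pabv txv nscoq adj okaxk rignk
Hunk 2: at line 2 remove [rxute,htx] add [dmwbz,evx,abwi] -> 13 lines: gagu ktd dmwbz evx abwi cuyhd ojatm pabv txv nscoq adj okaxk rignk
Hunk 3: at line 8 remove [nscoq,adj] add [jal,augre] -> 13 lines: gagu ktd dmwbz evx abwi cuyhd ojatm pabv txv jal augre okaxk rignk
Hunk 4: at line 4 remove [cuyhd] add [ssoz] -> 13 lines: gagu ktd dmwbz evx abwi ssoz ojatm pabv txv jal augre okaxk rignk
Hunk 5: at line 8 remove [txv,jal,augre] add [amfu,ksfqe,negbn] -> 13 lines: gagu ktd dmwbz evx abwi ssoz ojatm pabv amfu ksfqe negbn okaxk rignk
Final line count: 13

Answer: 13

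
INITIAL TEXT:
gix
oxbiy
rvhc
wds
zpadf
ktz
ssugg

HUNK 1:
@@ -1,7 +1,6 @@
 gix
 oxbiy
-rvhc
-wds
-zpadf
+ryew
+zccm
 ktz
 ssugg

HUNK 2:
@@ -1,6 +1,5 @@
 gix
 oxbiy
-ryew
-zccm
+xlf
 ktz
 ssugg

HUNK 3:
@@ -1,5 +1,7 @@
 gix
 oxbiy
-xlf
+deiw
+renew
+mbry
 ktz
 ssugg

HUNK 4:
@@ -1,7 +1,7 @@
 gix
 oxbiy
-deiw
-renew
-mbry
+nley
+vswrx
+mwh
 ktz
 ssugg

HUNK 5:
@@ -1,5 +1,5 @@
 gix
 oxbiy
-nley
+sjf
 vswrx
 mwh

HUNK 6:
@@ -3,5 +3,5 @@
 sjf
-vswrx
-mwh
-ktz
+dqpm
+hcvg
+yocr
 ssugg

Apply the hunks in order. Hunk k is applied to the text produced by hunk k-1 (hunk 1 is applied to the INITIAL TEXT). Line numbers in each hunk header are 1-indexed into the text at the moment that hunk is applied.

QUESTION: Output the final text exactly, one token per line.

Answer: gix
oxbiy
sjf
dqpm
hcvg
yocr
ssugg

Derivation:
Hunk 1: at line 1 remove [rvhc,wds,zpadf] add [ryew,zccm] -> 6 lines: gix oxbiy ryew zccm ktz ssugg
Hunk 2: at line 1 remove [ryew,zccm] add [xlf] -> 5 lines: gix oxbiy xlf ktz ssugg
Hunk 3: at line 1 remove [xlf] add [deiw,renew,mbry] -> 7 lines: gix oxbiy deiw renew mbry ktz ssugg
Hunk 4: at line 1 remove [deiw,renew,mbry] add [nley,vswrx,mwh] -> 7 lines: gix oxbiy nley vswrx mwh ktz ssugg
Hunk 5: at line 1 remove [nley] add [sjf] -> 7 lines: gix oxbiy sjf vswrx mwh ktz ssugg
Hunk 6: at line 3 remove [vswrx,mwh,ktz] add [dqpm,hcvg,yocr] -> 7 lines: gix oxbiy sjf dqpm hcvg yocr ssugg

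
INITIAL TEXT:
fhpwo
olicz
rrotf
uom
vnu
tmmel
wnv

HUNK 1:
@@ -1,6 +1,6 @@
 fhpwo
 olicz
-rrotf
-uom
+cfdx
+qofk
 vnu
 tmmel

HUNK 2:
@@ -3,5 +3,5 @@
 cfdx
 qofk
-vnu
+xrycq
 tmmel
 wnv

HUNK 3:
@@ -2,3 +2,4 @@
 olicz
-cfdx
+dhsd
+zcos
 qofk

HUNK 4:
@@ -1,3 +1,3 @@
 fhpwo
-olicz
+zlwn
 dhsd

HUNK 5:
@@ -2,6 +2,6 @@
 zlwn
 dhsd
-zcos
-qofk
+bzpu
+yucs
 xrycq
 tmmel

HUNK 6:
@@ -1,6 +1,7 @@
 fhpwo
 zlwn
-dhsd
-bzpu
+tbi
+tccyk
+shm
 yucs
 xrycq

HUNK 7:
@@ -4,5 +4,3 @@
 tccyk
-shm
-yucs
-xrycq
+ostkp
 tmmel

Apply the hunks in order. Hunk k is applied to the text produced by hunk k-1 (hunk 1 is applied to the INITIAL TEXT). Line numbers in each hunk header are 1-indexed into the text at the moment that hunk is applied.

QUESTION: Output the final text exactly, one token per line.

Answer: fhpwo
zlwn
tbi
tccyk
ostkp
tmmel
wnv

Derivation:
Hunk 1: at line 1 remove [rrotf,uom] add [cfdx,qofk] -> 7 lines: fhpwo olicz cfdx qofk vnu tmmel wnv
Hunk 2: at line 3 remove [vnu] add [xrycq] -> 7 lines: fhpwo olicz cfdx qofk xrycq tmmel wnv
Hunk 3: at line 2 remove [cfdx] add [dhsd,zcos] -> 8 lines: fhpwo olicz dhsd zcos qofk xrycq tmmel wnv
Hunk 4: at line 1 remove [olicz] add [zlwn] -> 8 lines: fhpwo zlwn dhsd zcos qofk xrycq tmmel wnv
Hunk 5: at line 2 remove [zcos,qofk] add [bzpu,yucs] -> 8 lines: fhpwo zlwn dhsd bzpu yucs xrycq tmmel wnv
Hunk 6: at line 1 remove [dhsd,bzpu] add [tbi,tccyk,shm] -> 9 lines: fhpwo zlwn tbi tccyk shm yucs xrycq tmmel wnv
Hunk 7: at line 4 remove [shm,yucs,xrycq] add [ostkp] -> 7 lines: fhpwo zlwn tbi tccyk ostkp tmmel wnv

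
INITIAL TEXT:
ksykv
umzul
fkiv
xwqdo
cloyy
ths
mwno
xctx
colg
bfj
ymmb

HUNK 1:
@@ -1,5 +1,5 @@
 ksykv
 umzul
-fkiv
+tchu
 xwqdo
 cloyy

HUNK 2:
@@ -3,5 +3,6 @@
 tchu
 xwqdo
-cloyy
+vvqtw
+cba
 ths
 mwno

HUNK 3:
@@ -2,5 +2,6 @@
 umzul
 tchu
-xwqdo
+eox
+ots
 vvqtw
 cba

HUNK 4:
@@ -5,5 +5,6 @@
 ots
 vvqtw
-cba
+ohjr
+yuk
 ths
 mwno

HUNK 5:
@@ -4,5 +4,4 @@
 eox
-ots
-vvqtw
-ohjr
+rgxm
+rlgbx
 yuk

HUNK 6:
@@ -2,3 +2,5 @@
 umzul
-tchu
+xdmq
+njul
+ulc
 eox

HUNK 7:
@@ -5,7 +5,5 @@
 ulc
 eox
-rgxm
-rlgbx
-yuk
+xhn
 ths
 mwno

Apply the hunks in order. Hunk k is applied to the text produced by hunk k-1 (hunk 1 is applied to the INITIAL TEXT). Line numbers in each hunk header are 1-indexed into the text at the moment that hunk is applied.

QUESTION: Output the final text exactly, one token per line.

Answer: ksykv
umzul
xdmq
njul
ulc
eox
xhn
ths
mwno
xctx
colg
bfj
ymmb

Derivation:
Hunk 1: at line 1 remove [fkiv] add [tchu] -> 11 lines: ksykv umzul tchu xwqdo cloyy ths mwno xctx colg bfj ymmb
Hunk 2: at line 3 remove [cloyy] add [vvqtw,cba] -> 12 lines: ksykv umzul tchu xwqdo vvqtw cba ths mwno xctx colg bfj ymmb
Hunk 3: at line 2 remove [xwqdo] add [eox,ots] -> 13 lines: ksykv umzul tchu eox ots vvqtw cba ths mwno xctx colg bfj ymmb
Hunk 4: at line 5 remove [cba] add [ohjr,yuk] -> 14 lines: ksykv umzul tchu eox ots vvqtw ohjr yuk ths mwno xctx colg bfj ymmb
Hunk 5: at line 4 remove [ots,vvqtw,ohjr] add [rgxm,rlgbx] -> 13 lines: ksykv umzul tchu eox rgxm rlgbx yuk ths mwno xctx colg bfj ymmb
Hunk 6: at line 2 remove [tchu] add [xdmq,njul,ulc] -> 15 lines: ksykv umzul xdmq njul ulc eox rgxm rlgbx yuk ths mwno xctx colg bfj ymmb
Hunk 7: at line 5 remove [rgxm,rlgbx,yuk] add [xhn] -> 13 lines: ksykv umzul xdmq njul ulc eox xhn ths mwno xctx colg bfj ymmb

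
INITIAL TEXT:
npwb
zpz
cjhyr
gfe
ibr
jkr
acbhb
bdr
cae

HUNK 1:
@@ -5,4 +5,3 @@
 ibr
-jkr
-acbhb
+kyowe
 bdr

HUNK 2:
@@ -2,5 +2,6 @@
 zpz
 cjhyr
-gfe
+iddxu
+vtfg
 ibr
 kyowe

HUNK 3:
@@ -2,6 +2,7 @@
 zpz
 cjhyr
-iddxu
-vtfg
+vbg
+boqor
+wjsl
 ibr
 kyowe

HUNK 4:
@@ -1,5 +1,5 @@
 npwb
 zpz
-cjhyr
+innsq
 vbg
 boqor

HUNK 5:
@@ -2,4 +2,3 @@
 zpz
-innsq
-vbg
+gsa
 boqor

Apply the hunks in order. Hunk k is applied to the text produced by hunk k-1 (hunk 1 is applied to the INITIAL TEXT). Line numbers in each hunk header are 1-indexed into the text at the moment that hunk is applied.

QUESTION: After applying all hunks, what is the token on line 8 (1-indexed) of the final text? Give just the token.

Hunk 1: at line 5 remove [jkr,acbhb] add [kyowe] -> 8 lines: npwb zpz cjhyr gfe ibr kyowe bdr cae
Hunk 2: at line 2 remove [gfe] add [iddxu,vtfg] -> 9 lines: npwb zpz cjhyr iddxu vtfg ibr kyowe bdr cae
Hunk 3: at line 2 remove [iddxu,vtfg] add [vbg,boqor,wjsl] -> 10 lines: npwb zpz cjhyr vbg boqor wjsl ibr kyowe bdr cae
Hunk 4: at line 1 remove [cjhyr] add [innsq] -> 10 lines: npwb zpz innsq vbg boqor wjsl ibr kyowe bdr cae
Hunk 5: at line 2 remove [innsq,vbg] add [gsa] -> 9 lines: npwb zpz gsa boqor wjsl ibr kyowe bdr cae
Final line 8: bdr

Answer: bdr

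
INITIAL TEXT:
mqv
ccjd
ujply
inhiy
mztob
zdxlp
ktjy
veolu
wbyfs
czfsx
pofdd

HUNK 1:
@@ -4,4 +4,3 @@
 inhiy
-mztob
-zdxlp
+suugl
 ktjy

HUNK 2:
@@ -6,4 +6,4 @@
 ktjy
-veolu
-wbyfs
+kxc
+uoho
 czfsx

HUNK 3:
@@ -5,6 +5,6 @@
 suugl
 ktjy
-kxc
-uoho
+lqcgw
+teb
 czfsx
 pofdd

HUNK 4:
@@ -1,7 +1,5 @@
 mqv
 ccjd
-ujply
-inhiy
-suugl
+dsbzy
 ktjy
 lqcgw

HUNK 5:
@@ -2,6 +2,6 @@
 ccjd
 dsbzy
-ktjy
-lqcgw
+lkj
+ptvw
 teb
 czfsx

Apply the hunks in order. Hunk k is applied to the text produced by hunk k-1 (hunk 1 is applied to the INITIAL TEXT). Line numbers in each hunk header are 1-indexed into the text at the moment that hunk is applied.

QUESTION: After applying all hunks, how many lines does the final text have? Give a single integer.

Answer: 8

Derivation:
Hunk 1: at line 4 remove [mztob,zdxlp] add [suugl] -> 10 lines: mqv ccjd ujply inhiy suugl ktjy veolu wbyfs czfsx pofdd
Hunk 2: at line 6 remove [veolu,wbyfs] add [kxc,uoho] -> 10 lines: mqv ccjd ujply inhiy suugl ktjy kxc uoho czfsx pofdd
Hunk 3: at line 5 remove [kxc,uoho] add [lqcgw,teb] -> 10 lines: mqv ccjd ujply inhiy suugl ktjy lqcgw teb czfsx pofdd
Hunk 4: at line 1 remove [ujply,inhiy,suugl] add [dsbzy] -> 8 lines: mqv ccjd dsbzy ktjy lqcgw teb czfsx pofdd
Hunk 5: at line 2 remove [ktjy,lqcgw] add [lkj,ptvw] -> 8 lines: mqv ccjd dsbzy lkj ptvw teb czfsx pofdd
Final line count: 8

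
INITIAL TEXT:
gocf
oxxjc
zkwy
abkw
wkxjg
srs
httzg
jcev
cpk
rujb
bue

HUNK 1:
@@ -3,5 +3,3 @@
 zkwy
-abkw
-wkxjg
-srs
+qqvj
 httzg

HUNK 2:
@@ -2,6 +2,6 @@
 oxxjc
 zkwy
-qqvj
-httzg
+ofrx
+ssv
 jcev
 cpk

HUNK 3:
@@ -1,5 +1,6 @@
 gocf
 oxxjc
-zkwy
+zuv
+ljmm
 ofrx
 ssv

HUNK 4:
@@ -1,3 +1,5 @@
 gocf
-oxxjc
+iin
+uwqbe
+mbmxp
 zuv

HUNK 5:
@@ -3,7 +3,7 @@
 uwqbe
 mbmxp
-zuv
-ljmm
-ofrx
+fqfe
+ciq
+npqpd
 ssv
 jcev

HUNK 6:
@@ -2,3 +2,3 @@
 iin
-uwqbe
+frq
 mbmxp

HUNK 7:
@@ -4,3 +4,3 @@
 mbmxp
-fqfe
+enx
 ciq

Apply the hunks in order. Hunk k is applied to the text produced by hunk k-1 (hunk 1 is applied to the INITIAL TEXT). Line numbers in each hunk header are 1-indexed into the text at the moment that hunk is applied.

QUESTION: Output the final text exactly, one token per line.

Hunk 1: at line 3 remove [abkw,wkxjg,srs] add [qqvj] -> 9 lines: gocf oxxjc zkwy qqvj httzg jcev cpk rujb bue
Hunk 2: at line 2 remove [qqvj,httzg] add [ofrx,ssv] -> 9 lines: gocf oxxjc zkwy ofrx ssv jcev cpk rujb bue
Hunk 3: at line 1 remove [zkwy] add [zuv,ljmm] -> 10 lines: gocf oxxjc zuv ljmm ofrx ssv jcev cpk rujb bue
Hunk 4: at line 1 remove [oxxjc] add [iin,uwqbe,mbmxp] -> 12 lines: gocf iin uwqbe mbmxp zuv ljmm ofrx ssv jcev cpk rujb bue
Hunk 5: at line 3 remove [zuv,ljmm,ofrx] add [fqfe,ciq,npqpd] -> 12 lines: gocf iin uwqbe mbmxp fqfe ciq npqpd ssv jcev cpk rujb bue
Hunk 6: at line 2 remove [uwqbe] add [frq] -> 12 lines: gocf iin frq mbmxp fqfe ciq npqpd ssv jcev cpk rujb bue
Hunk 7: at line 4 remove [fqfe] add [enx] -> 12 lines: gocf iin frq mbmxp enx ciq npqpd ssv jcev cpk rujb bue

Answer: gocf
iin
frq
mbmxp
enx
ciq
npqpd
ssv
jcev
cpk
rujb
bue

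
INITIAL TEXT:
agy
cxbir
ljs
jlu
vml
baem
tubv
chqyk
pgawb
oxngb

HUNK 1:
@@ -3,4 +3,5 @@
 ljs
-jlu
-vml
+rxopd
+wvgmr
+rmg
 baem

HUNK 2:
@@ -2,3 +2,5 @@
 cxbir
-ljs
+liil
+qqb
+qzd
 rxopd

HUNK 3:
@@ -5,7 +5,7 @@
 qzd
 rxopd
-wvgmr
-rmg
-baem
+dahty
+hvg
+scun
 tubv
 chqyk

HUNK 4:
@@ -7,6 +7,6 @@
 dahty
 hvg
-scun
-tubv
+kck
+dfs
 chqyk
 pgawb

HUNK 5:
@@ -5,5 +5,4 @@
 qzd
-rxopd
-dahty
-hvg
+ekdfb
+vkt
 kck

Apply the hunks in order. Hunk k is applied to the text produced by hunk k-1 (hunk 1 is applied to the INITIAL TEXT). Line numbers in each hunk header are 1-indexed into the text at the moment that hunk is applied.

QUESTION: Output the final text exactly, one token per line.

Hunk 1: at line 3 remove [jlu,vml] add [rxopd,wvgmr,rmg] -> 11 lines: agy cxbir ljs rxopd wvgmr rmg baem tubv chqyk pgawb oxngb
Hunk 2: at line 2 remove [ljs] add [liil,qqb,qzd] -> 13 lines: agy cxbir liil qqb qzd rxopd wvgmr rmg baem tubv chqyk pgawb oxngb
Hunk 3: at line 5 remove [wvgmr,rmg,baem] add [dahty,hvg,scun] -> 13 lines: agy cxbir liil qqb qzd rxopd dahty hvg scun tubv chqyk pgawb oxngb
Hunk 4: at line 7 remove [scun,tubv] add [kck,dfs] -> 13 lines: agy cxbir liil qqb qzd rxopd dahty hvg kck dfs chqyk pgawb oxngb
Hunk 5: at line 5 remove [rxopd,dahty,hvg] add [ekdfb,vkt] -> 12 lines: agy cxbir liil qqb qzd ekdfb vkt kck dfs chqyk pgawb oxngb

Answer: agy
cxbir
liil
qqb
qzd
ekdfb
vkt
kck
dfs
chqyk
pgawb
oxngb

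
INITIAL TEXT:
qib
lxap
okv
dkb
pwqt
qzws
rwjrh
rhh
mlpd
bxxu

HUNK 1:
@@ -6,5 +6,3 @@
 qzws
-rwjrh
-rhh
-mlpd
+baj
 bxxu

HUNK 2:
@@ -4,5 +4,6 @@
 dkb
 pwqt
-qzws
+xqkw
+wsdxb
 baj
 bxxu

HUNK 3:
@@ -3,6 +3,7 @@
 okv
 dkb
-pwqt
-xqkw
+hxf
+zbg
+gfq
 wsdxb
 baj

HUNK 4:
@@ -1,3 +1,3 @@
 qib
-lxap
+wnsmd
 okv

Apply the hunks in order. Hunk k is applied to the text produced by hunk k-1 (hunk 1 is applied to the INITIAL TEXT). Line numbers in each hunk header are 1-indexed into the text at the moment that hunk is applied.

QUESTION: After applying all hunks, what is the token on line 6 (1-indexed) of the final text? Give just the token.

Answer: zbg

Derivation:
Hunk 1: at line 6 remove [rwjrh,rhh,mlpd] add [baj] -> 8 lines: qib lxap okv dkb pwqt qzws baj bxxu
Hunk 2: at line 4 remove [qzws] add [xqkw,wsdxb] -> 9 lines: qib lxap okv dkb pwqt xqkw wsdxb baj bxxu
Hunk 3: at line 3 remove [pwqt,xqkw] add [hxf,zbg,gfq] -> 10 lines: qib lxap okv dkb hxf zbg gfq wsdxb baj bxxu
Hunk 4: at line 1 remove [lxap] add [wnsmd] -> 10 lines: qib wnsmd okv dkb hxf zbg gfq wsdxb baj bxxu
Final line 6: zbg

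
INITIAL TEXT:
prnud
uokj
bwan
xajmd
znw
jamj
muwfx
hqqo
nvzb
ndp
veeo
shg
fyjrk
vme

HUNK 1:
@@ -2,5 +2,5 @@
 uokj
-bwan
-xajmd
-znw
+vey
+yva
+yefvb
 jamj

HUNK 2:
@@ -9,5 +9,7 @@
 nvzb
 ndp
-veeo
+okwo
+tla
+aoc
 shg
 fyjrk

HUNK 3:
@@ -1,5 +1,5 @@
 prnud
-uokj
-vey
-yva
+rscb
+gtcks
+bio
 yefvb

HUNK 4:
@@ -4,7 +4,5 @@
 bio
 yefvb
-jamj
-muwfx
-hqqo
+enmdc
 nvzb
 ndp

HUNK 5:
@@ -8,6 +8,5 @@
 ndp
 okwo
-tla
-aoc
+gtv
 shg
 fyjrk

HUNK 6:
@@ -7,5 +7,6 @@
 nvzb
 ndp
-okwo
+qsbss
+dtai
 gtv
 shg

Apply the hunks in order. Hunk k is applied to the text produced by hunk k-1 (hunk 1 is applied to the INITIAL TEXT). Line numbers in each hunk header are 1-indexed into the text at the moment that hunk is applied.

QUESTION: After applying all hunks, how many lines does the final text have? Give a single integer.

Hunk 1: at line 2 remove [bwan,xajmd,znw] add [vey,yva,yefvb] -> 14 lines: prnud uokj vey yva yefvb jamj muwfx hqqo nvzb ndp veeo shg fyjrk vme
Hunk 2: at line 9 remove [veeo] add [okwo,tla,aoc] -> 16 lines: prnud uokj vey yva yefvb jamj muwfx hqqo nvzb ndp okwo tla aoc shg fyjrk vme
Hunk 3: at line 1 remove [uokj,vey,yva] add [rscb,gtcks,bio] -> 16 lines: prnud rscb gtcks bio yefvb jamj muwfx hqqo nvzb ndp okwo tla aoc shg fyjrk vme
Hunk 4: at line 4 remove [jamj,muwfx,hqqo] add [enmdc] -> 14 lines: prnud rscb gtcks bio yefvb enmdc nvzb ndp okwo tla aoc shg fyjrk vme
Hunk 5: at line 8 remove [tla,aoc] add [gtv] -> 13 lines: prnud rscb gtcks bio yefvb enmdc nvzb ndp okwo gtv shg fyjrk vme
Hunk 6: at line 7 remove [okwo] add [qsbss,dtai] -> 14 lines: prnud rscb gtcks bio yefvb enmdc nvzb ndp qsbss dtai gtv shg fyjrk vme
Final line count: 14

Answer: 14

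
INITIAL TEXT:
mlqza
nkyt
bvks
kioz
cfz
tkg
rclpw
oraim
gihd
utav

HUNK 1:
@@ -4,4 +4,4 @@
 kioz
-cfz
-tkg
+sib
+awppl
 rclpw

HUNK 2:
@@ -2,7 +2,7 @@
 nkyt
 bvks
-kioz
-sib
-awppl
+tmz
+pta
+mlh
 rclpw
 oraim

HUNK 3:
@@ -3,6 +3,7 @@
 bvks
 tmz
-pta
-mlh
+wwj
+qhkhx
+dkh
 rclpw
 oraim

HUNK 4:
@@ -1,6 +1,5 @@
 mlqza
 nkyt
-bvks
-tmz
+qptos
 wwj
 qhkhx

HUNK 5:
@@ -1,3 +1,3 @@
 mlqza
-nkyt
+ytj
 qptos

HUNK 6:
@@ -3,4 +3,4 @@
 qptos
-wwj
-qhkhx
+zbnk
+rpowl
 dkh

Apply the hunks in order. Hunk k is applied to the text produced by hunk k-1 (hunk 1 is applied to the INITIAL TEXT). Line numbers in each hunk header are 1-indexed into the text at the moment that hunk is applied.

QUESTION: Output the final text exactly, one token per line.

Hunk 1: at line 4 remove [cfz,tkg] add [sib,awppl] -> 10 lines: mlqza nkyt bvks kioz sib awppl rclpw oraim gihd utav
Hunk 2: at line 2 remove [kioz,sib,awppl] add [tmz,pta,mlh] -> 10 lines: mlqza nkyt bvks tmz pta mlh rclpw oraim gihd utav
Hunk 3: at line 3 remove [pta,mlh] add [wwj,qhkhx,dkh] -> 11 lines: mlqza nkyt bvks tmz wwj qhkhx dkh rclpw oraim gihd utav
Hunk 4: at line 1 remove [bvks,tmz] add [qptos] -> 10 lines: mlqza nkyt qptos wwj qhkhx dkh rclpw oraim gihd utav
Hunk 5: at line 1 remove [nkyt] add [ytj] -> 10 lines: mlqza ytj qptos wwj qhkhx dkh rclpw oraim gihd utav
Hunk 6: at line 3 remove [wwj,qhkhx] add [zbnk,rpowl] -> 10 lines: mlqza ytj qptos zbnk rpowl dkh rclpw oraim gihd utav

Answer: mlqza
ytj
qptos
zbnk
rpowl
dkh
rclpw
oraim
gihd
utav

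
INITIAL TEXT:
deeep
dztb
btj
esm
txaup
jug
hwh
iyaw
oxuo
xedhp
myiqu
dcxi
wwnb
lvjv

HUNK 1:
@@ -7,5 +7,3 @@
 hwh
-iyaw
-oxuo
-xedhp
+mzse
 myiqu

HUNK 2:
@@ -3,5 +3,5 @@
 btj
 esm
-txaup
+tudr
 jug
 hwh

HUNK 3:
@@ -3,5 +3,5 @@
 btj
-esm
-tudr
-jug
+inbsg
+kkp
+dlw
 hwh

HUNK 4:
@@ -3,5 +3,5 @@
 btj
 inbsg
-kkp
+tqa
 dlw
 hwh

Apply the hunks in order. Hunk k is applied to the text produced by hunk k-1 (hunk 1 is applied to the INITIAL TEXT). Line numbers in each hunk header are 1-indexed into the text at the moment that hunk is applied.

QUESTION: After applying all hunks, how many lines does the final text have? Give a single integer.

Hunk 1: at line 7 remove [iyaw,oxuo,xedhp] add [mzse] -> 12 lines: deeep dztb btj esm txaup jug hwh mzse myiqu dcxi wwnb lvjv
Hunk 2: at line 3 remove [txaup] add [tudr] -> 12 lines: deeep dztb btj esm tudr jug hwh mzse myiqu dcxi wwnb lvjv
Hunk 3: at line 3 remove [esm,tudr,jug] add [inbsg,kkp,dlw] -> 12 lines: deeep dztb btj inbsg kkp dlw hwh mzse myiqu dcxi wwnb lvjv
Hunk 4: at line 3 remove [kkp] add [tqa] -> 12 lines: deeep dztb btj inbsg tqa dlw hwh mzse myiqu dcxi wwnb lvjv
Final line count: 12

Answer: 12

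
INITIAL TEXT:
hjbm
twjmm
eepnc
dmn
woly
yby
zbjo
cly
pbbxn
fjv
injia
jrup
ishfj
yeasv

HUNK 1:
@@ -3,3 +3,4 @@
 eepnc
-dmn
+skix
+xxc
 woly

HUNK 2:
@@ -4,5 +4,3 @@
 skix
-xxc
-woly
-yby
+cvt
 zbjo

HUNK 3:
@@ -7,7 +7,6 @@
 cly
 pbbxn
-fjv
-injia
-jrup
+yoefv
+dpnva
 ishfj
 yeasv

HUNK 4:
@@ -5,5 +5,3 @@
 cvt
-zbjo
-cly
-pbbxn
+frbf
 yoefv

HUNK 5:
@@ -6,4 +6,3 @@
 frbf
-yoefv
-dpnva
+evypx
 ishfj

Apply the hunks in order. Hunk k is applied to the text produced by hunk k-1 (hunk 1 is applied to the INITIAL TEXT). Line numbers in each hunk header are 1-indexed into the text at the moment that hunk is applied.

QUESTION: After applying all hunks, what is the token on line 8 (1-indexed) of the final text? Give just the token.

Hunk 1: at line 3 remove [dmn] add [skix,xxc] -> 15 lines: hjbm twjmm eepnc skix xxc woly yby zbjo cly pbbxn fjv injia jrup ishfj yeasv
Hunk 2: at line 4 remove [xxc,woly,yby] add [cvt] -> 13 lines: hjbm twjmm eepnc skix cvt zbjo cly pbbxn fjv injia jrup ishfj yeasv
Hunk 3: at line 7 remove [fjv,injia,jrup] add [yoefv,dpnva] -> 12 lines: hjbm twjmm eepnc skix cvt zbjo cly pbbxn yoefv dpnva ishfj yeasv
Hunk 4: at line 5 remove [zbjo,cly,pbbxn] add [frbf] -> 10 lines: hjbm twjmm eepnc skix cvt frbf yoefv dpnva ishfj yeasv
Hunk 5: at line 6 remove [yoefv,dpnva] add [evypx] -> 9 lines: hjbm twjmm eepnc skix cvt frbf evypx ishfj yeasv
Final line 8: ishfj

Answer: ishfj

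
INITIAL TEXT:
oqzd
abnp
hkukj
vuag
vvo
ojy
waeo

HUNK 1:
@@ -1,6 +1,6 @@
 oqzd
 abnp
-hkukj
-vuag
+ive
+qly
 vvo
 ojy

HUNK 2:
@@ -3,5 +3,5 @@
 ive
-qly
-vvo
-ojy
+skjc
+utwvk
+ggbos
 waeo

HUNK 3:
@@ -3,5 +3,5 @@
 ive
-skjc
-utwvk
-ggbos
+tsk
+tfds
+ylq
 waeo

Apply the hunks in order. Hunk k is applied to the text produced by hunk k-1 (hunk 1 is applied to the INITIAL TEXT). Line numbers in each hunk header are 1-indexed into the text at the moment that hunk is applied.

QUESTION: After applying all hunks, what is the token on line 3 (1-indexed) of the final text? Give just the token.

Answer: ive

Derivation:
Hunk 1: at line 1 remove [hkukj,vuag] add [ive,qly] -> 7 lines: oqzd abnp ive qly vvo ojy waeo
Hunk 2: at line 3 remove [qly,vvo,ojy] add [skjc,utwvk,ggbos] -> 7 lines: oqzd abnp ive skjc utwvk ggbos waeo
Hunk 3: at line 3 remove [skjc,utwvk,ggbos] add [tsk,tfds,ylq] -> 7 lines: oqzd abnp ive tsk tfds ylq waeo
Final line 3: ive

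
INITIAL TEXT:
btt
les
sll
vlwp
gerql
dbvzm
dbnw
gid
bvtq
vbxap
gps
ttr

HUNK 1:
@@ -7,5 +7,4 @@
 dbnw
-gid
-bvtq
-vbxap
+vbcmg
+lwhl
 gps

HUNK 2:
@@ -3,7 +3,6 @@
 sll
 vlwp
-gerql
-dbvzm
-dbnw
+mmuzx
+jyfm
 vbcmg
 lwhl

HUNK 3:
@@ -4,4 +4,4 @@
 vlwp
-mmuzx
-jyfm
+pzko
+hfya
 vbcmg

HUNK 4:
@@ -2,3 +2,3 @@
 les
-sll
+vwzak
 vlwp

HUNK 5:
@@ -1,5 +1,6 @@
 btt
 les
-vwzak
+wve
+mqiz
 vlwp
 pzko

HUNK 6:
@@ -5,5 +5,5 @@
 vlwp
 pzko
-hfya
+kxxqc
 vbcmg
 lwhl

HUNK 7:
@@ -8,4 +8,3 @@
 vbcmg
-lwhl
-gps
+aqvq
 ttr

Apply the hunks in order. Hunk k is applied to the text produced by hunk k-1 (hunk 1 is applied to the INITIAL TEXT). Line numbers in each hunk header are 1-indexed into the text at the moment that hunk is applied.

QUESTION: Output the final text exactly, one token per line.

Hunk 1: at line 7 remove [gid,bvtq,vbxap] add [vbcmg,lwhl] -> 11 lines: btt les sll vlwp gerql dbvzm dbnw vbcmg lwhl gps ttr
Hunk 2: at line 3 remove [gerql,dbvzm,dbnw] add [mmuzx,jyfm] -> 10 lines: btt les sll vlwp mmuzx jyfm vbcmg lwhl gps ttr
Hunk 3: at line 4 remove [mmuzx,jyfm] add [pzko,hfya] -> 10 lines: btt les sll vlwp pzko hfya vbcmg lwhl gps ttr
Hunk 4: at line 2 remove [sll] add [vwzak] -> 10 lines: btt les vwzak vlwp pzko hfya vbcmg lwhl gps ttr
Hunk 5: at line 1 remove [vwzak] add [wve,mqiz] -> 11 lines: btt les wve mqiz vlwp pzko hfya vbcmg lwhl gps ttr
Hunk 6: at line 5 remove [hfya] add [kxxqc] -> 11 lines: btt les wve mqiz vlwp pzko kxxqc vbcmg lwhl gps ttr
Hunk 7: at line 8 remove [lwhl,gps] add [aqvq] -> 10 lines: btt les wve mqiz vlwp pzko kxxqc vbcmg aqvq ttr

Answer: btt
les
wve
mqiz
vlwp
pzko
kxxqc
vbcmg
aqvq
ttr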